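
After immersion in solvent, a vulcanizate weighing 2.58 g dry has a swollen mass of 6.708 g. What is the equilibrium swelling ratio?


Q = W_swollen / W_dry
Q = 6.708 / 2.58
Q = 2.6

Q = 2.6


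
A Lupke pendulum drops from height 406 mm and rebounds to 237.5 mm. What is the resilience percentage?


Resilience = h_rebound / h_drop * 100
= 237.5 / 406 * 100
= 58.5%

58.5%


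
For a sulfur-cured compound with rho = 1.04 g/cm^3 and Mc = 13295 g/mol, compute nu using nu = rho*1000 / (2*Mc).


nu = rho * 1000 / (2 * Mc)
nu = 1.04 * 1000 / (2 * 13295)
nu = 1040.0 / 26590
nu = 0.0391 mol/L

0.0391 mol/L


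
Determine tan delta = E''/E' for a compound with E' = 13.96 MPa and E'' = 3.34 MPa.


tan delta = E'' / E'
= 3.34 / 13.96
= 0.2393

tan delta = 0.2393


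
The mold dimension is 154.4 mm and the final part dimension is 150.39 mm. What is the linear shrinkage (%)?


Shrinkage = (mold - part) / mold * 100
= (154.4 - 150.39) / 154.4 * 100
= 4.01 / 154.4 * 100
= 2.6%

2.6%


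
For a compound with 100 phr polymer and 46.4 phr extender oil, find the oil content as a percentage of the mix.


Oil % = oil / (100 + oil) * 100
= 46.4 / (100 + 46.4) * 100
= 46.4 / 146.4 * 100
= 31.69%

31.69%


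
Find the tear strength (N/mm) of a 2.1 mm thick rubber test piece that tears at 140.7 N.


Tear strength = force / thickness
= 140.7 / 2.1
= 67.0 N/mm

67.0 N/mm


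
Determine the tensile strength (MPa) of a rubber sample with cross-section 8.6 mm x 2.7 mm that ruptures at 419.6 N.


Area = width * thickness = 8.6 * 2.7 = 23.22 mm^2
TS = force / area = 419.6 / 23.22 = 18.07 MPa

18.07 MPa


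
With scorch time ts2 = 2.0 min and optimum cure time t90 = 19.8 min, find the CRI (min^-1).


CRI = 100 / (t90 - ts2)
= 100 / (19.8 - 2.0)
= 100 / 17.8
= 5.62 min^-1

5.62 min^-1


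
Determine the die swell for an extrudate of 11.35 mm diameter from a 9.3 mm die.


Die swell ratio = D_extrudate / D_die
= 11.35 / 9.3
= 1.22

Die swell = 1.22


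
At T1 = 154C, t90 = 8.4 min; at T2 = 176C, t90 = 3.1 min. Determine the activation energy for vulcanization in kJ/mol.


T1 = 427.15 K, T2 = 449.15 K
1/T1 - 1/T2 = 1.1467e-04
ln(t1/t2) = ln(8.4/3.1) = 0.9968
Ea = 8.314 * 0.9968 / 1.1467e-04 = 72273.6648 J/mol
Ea = 72.27 kJ/mol

72.27 kJ/mol


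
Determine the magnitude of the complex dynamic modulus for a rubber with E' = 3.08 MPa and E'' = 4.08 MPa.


|E*| = sqrt(E'^2 + E''^2)
= sqrt(3.08^2 + 4.08^2)
= sqrt(9.4864 + 16.6464)
= 5.112 MPa

5.112 MPa


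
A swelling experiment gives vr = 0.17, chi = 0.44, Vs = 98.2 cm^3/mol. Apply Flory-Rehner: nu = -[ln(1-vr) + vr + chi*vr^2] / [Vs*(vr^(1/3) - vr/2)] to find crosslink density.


ln(1 - vr) = ln(1 - 0.17) = -0.1863
Numerator = -((-0.1863) + 0.17 + 0.44 * 0.17^2) = 0.0036
Denominator = 98.2 * (0.17^(1/3) - 0.17/2) = 46.0524
nu = 0.0036 / 46.0524 = 7.8467e-05 mol/cm^3

7.8467e-05 mol/cm^3


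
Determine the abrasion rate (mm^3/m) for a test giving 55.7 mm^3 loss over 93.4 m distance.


Rate = volume_loss / distance
= 55.7 / 93.4
= 0.596 mm^3/m

0.596 mm^3/m


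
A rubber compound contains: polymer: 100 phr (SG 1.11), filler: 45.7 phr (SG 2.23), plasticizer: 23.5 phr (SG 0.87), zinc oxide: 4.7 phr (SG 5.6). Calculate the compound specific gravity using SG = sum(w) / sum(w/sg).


Sum of weights = 173.9
Volume contributions:
  polymer: 100/1.11 = 90.0901
  filler: 45.7/2.23 = 20.4933
  plasticizer: 23.5/0.87 = 27.0115
  zinc oxide: 4.7/5.6 = 0.8393
Sum of volumes = 138.4341
SG = 173.9 / 138.4341 = 1.256

SG = 1.256


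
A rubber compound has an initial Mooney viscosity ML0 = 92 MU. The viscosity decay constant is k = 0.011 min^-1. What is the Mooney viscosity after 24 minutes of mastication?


ML = ML0 * exp(-k * t)
ML = 92 * exp(-0.011 * 24)
ML = 92 * 0.7680
ML = 70.65 MU

70.65 MU


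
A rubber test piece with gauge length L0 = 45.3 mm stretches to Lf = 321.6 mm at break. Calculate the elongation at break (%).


Elongation = (Lf - L0) / L0 * 100
= (321.6 - 45.3) / 45.3 * 100
= 276.3 / 45.3 * 100
= 609.9%

609.9%


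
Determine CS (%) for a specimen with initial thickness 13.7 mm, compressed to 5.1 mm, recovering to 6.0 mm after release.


CS = (t0 - recovered) / (t0 - ts) * 100
= (13.7 - 6.0) / (13.7 - 5.1) * 100
= 7.7 / 8.6 * 100
= 89.5%

89.5%


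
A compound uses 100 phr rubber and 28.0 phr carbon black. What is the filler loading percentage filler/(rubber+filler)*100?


Filler % = filler / (rubber + filler) * 100
= 28.0 / (100 + 28.0) * 100
= 28.0 / 128.0 * 100
= 21.88%

21.88%


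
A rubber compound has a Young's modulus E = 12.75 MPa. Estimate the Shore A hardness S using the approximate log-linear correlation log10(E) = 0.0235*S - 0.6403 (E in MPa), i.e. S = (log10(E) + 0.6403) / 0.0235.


log10(E) = 0.0235*S - 0.6403  =>  S = (log10(E) + 0.6403) / 0.0235
log10(12.75) = 1.105510
S = (1.105510 + 0.6403) / 0.0235 = 1.745810 / 0.0235
S = 74.3

Shore A = 74.3


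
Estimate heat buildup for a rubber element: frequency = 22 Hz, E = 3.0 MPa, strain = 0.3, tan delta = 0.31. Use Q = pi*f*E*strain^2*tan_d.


Q = pi * f * E * strain^2 * tan_d
= pi * 22 * 3.0 * 0.3^2 * 0.31
= pi * 22 * 3.0 * 0.0900 * 0.31
= 5.7849

Q = 5.7849


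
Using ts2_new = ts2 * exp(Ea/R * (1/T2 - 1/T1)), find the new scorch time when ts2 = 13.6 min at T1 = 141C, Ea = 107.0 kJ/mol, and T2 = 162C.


Convert temperatures: T1 = 141 + 273.15 = 414.15 K, T2 = 162 + 273.15 = 435.15 K
ts2_new = 13.6 * exp(107000 / 8.314 * (1/435.15 - 1/414.15))
1/T2 - 1/T1 = -1.1653e-04
ts2_new = 3.04 min

3.04 min


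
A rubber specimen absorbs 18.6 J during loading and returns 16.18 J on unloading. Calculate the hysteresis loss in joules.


Hysteresis loss = loading - unloading
= 18.6 - 16.18
= 2.42 J

2.42 J


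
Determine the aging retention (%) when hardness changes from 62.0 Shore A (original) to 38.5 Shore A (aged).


Retention = aged / original * 100
= 38.5 / 62.0 * 100
= 62.1%

62.1%


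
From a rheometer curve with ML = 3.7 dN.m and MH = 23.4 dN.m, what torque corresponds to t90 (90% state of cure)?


M90 = ML + 0.9 * (MH - ML)
M90 = 3.7 + 0.9 * (23.4 - 3.7)
M90 = 3.7 + 0.9 * 19.7
M90 = 21.43 dN.m

21.43 dN.m


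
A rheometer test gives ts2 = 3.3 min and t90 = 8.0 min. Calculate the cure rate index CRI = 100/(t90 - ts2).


CRI = 100 / (t90 - ts2)
= 100 / (8.0 - 3.3)
= 100 / 4.7
= 21.28 min^-1

21.28 min^-1


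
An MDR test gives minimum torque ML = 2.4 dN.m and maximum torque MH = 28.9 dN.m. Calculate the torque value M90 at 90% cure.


M90 = ML + 0.9 * (MH - ML)
M90 = 2.4 + 0.9 * (28.9 - 2.4)
M90 = 2.4 + 0.9 * 26.5
M90 = 26.25 dN.m

26.25 dN.m


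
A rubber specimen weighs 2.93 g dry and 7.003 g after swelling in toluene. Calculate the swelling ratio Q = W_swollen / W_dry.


Q = W_swollen / W_dry
Q = 7.003 / 2.93
Q = 2.39

Q = 2.39


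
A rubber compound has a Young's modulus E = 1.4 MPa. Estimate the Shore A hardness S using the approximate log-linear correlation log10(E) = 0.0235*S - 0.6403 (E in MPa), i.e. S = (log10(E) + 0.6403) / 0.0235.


log10(E) = 0.0235*S - 0.6403  =>  S = (log10(E) + 0.6403) / 0.0235
log10(1.4) = 0.146128
S = (0.146128 + 0.6403) / 0.0235 = 0.786428 / 0.0235
S = 33.5

Shore A = 33.5


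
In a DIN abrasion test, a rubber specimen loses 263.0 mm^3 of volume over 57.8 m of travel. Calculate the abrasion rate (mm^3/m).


Rate = volume_loss / distance
= 263.0 / 57.8
= 4.55 mm^3/m

4.55 mm^3/m


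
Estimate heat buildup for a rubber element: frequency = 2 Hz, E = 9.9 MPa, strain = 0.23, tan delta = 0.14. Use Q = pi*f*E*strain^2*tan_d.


Q = pi * f * E * strain^2 * tan_d
= pi * 2 * 9.9 * 0.23^2 * 0.14
= pi * 2 * 9.9 * 0.0529 * 0.14
= 0.4607

Q = 0.4607


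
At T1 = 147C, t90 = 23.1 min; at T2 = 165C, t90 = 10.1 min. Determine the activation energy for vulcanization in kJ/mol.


T1 = 420.15 K, T2 = 438.15 K
1/T1 - 1/T2 = 9.7779e-05
ln(t1/t2) = ln(23.1/10.1) = 0.8273
Ea = 8.314 * 0.8273 / 9.7779e-05 = 70343.8688 J/mol
Ea = 70.34 kJ/mol

70.34 kJ/mol


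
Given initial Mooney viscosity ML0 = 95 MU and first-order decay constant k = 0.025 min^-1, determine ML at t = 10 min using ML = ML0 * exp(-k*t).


ML = ML0 * exp(-k * t)
ML = 95 * exp(-0.025 * 10)
ML = 95 * 0.7788
ML = 73.99 MU

73.99 MU


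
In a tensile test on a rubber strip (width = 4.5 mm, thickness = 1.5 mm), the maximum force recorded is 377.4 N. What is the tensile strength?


Area = width * thickness = 4.5 * 1.5 = 6.75 mm^2
TS = force / area = 377.4 / 6.75 = 55.91 MPa

55.91 MPa


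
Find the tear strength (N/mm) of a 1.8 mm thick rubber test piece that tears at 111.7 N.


Tear strength = force / thickness
= 111.7 / 1.8
= 62.06 N/mm

62.06 N/mm


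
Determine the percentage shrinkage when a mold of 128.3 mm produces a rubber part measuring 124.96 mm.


Shrinkage = (mold - part) / mold * 100
= (128.3 - 124.96) / 128.3 * 100
= 3.34 / 128.3 * 100
= 2.6%

2.6%


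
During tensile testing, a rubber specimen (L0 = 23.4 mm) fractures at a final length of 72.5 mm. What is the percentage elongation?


Elongation = (Lf - L0) / L0 * 100
= (72.5 - 23.4) / 23.4 * 100
= 49.1 / 23.4 * 100
= 209.8%

209.8%


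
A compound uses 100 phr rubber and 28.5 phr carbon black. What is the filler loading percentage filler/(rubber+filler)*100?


Filler % = filler / (rubber + filler) * 100
= 28.5 / (100 + 28.5) * 100
= 28.5 / 128.5 * 100
= 22.18%

22.18%


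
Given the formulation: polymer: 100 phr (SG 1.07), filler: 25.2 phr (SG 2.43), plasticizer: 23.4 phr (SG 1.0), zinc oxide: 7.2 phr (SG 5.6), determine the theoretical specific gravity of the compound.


Sum of weights = 155.8
Volume contributions:
  polymer: 100/1.07 = 93.4579
  filler: 25.2/2.43 = 10.3704
  plasticizer: 23.4/1.0 = 23.4000
  zinc oxide: 7.2/5.6 = 1.2857
Sum of volumes = 128.5140
SG = 155.8 / 128.5140 = 1.212

SG = 1.212


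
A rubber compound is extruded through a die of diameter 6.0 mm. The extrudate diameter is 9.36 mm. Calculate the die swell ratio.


Die swell ratio = D_extrudate / D_die
= 9.36 / 6.0
= 1.56

Die swell = 1.56


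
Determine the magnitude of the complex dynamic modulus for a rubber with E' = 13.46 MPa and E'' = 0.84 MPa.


|E*| = sqrt(E'^2 + E''^2)
= sqrt(13.46^2 + 0.84^2)
= sqrt(181.1716 + 0.7056)
= 13.486 MPa

13.486 MPa


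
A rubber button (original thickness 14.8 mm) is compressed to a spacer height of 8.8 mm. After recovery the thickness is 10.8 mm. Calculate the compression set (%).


CS = (t0 - recovered) / (t0 - ts) * 100
= (14.8 - 10.8) / (14.8 - 8.8) * 100
= 4.0 / 6.0 * 100
= 66.7%

66.7%


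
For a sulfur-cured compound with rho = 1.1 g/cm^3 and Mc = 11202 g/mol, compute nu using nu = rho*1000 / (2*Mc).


nu = rho * 1000 / (2 * Mc)
nu = 1.1 * 1000 / (2 * 11202)
nu = 1100.0 / 22404
nu = 0.0491 mol/L

0.0491 mol/L


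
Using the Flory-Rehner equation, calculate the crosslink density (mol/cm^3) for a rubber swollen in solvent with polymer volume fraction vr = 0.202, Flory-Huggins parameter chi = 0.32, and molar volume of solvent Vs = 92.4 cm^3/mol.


ln(1 - vr) = ln(1 - 0.202) = -0.2256
Numerator = -((-0.2256) + 0.202 + 0.32 * 0.202^2) = 0.0106
Denominator = 92.4 * (0.202^(1/3) - 0.202/2) = 44.8830
nu = 0.0106 / 44.8830 = 2.3593e-04 mol/cm^3

2.3593e-04 mol/cm^3


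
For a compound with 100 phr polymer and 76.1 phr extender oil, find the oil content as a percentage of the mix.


Oil % = oil / (100 + oil) * 100
= 76.1 / (100 + 76.1) * 100
= 76.1 / 176.1 * 100
= 43.21%

43.21%


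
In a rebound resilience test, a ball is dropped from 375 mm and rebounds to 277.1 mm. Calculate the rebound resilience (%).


Resilience = h_rebound / h_drop * 100
= 277.1 / 375 * 100
= 73.9%

73.9%


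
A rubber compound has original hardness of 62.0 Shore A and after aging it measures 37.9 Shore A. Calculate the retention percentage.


Retention = aged / original * 100
= 37.9 / 62.0 * 100
= 61.1%

61.1%


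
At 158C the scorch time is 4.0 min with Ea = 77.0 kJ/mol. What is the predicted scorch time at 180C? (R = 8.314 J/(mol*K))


Convert temperatures: T1 = 158 + 273.15 = 431.15 K, T2 = 180 + 273.15 = 453.15 K
ts2_new = 4.0 * exp(77000 / 8.314 * (1/453.15 - 1/431.15))
1/T2 - 1/T1 = -1.1260e-04
ts2_new = 1.41 min

1.41 min


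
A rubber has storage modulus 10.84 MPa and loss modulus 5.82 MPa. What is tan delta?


tan delta = E'' / E'
= 5.82 / 10.84
= 0.5369

tan delta = 0.5369


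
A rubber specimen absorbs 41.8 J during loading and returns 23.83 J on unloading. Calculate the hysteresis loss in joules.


Hysteresis loss = loading - unloading
= 41.8 - 23.83
= 17.97 J

17.97 J


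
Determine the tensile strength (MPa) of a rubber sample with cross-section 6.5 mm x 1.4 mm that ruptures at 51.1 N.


Area = width * thickness = 6.5 * 1.4 = 9.1 mm^2
TS = force / area = 51.1 / 9.1 = 5.62 MPa

5.62 MPa


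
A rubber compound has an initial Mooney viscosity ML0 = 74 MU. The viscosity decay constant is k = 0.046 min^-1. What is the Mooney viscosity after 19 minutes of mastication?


ML = ML0 * exp(-k * t)
ML = 74 * exp(-0.046 * 19)
ML = 74 * 0.4173
ML = 30.88 MU

30.88 MU


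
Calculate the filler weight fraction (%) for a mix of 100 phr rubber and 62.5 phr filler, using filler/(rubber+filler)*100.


Filler % = filler / (rubber + filler) * 100
= 62.5 / (100 + 62.5) * 100
= 62.5 / 162.5 * 100
= 38.46%

38.46%


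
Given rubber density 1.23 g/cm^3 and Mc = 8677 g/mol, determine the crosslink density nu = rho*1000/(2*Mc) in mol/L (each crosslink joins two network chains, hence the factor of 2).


nu = rho * 1000 / (2 * Mc)
nu = 1.23 * 1000 / (2 * 8677)
nu = 1230.0 / 17354
nu = 0.0709 mol/L

0.0709 mol/L


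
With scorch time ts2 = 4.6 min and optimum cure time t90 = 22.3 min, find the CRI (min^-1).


CRI = 100 / (t90 - ts2)
= 100 / (22.3 - 4.6)
= 100 / 17.7
= 5.65 min^-1

5.65 min^-1


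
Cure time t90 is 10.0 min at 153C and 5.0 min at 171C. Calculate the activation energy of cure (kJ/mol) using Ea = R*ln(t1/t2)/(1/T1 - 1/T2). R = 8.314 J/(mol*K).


T1 = 426.15 K, T2 = 444.15 K
1/T1 - 1/T2 = 9.5100e-05
ln(t1/t2) = ln(10.0/5.0) = 0.6931
Ea = 8.314 * 0.6931 / 9.5100e-05 = 60597.5597 J/mol
Ea = 60.6 kJ/mol

60.6 kJ/mol


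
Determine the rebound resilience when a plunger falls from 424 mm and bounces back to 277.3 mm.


Resilience = h_rebound / h_drop * 100
= 277.3 / 424 * 100
= 65.4%

65.4%


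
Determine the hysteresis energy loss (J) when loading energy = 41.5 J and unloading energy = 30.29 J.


Hysteresis loss = loading - unloading
= 41.5 - 30.29
= 11.21 J

11.21 J


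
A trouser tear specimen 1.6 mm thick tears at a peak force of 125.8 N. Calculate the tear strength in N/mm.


Tear strength = force / thickness
= 125.8 / 1.6
= 78.62 N/mm

78.62 N/mm


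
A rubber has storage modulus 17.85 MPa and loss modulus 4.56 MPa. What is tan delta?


tan delta = E'' / E'
= 4.56 / 17.85
= 0.2555

tan delta = 0.2555


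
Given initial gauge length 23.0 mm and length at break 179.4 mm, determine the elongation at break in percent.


Elongation = (Lf - L0) / L0 * 100
= (179.4 - 23.0) / 23.0 * 100
= 156.4 / 23.0 * 100
= 680.0%

680.0%


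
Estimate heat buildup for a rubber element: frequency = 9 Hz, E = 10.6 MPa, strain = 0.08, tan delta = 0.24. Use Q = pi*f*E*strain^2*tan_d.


Q = pi * f * E * strain^2 * tan_d
= pi * 9 * 10.6 * 0.08^2 * 0.24
= pi * 9 * 10.6 * 0.0064 * 0.24
= 0.4604

Q = 0.4604


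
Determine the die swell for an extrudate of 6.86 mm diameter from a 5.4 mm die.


Die swell ratio = D_extrudate / D_die
= 6.86 / 5.4
= 1.27

Die swell = 1.27


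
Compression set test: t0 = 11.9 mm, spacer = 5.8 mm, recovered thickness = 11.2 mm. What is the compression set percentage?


CS = (t0 - recovered) / (t0 - ts) * 100
= (11.9 - 11.2) / (11.9 - 5.8) * 100
= 0.7 / 6.1 * 100
= 11.5%

11.5%


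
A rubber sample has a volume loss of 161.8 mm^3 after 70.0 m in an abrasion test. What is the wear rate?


Rate = volume_loss / distance
= 161.8 / 70.0
= 2.311 mm^3/m

2.311 mm^3/m


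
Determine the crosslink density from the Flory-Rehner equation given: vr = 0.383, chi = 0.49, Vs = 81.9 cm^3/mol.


ln(1 - vr) = ln(1 - 0.383) = -0.4829
Numerator = -((-0.4829) + 0.383 + 0.49 * 0.383^2) = 0.0280
Denominator = 81.9 * (0.383^(1/3) - 0.383/2) = 43.7933
nu = 0.0280 / 43.7933 = 6.3956e-04 mol/cm^3

6.3956e-04 mol/cm^3


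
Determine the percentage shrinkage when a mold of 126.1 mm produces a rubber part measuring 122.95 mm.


Shrinkage = (mold - part) / mold * 100
= (126.1 - 122.95) / 126.1 * 100
= 3.15 / 126.1 * 100
= 2.5%

2.5%


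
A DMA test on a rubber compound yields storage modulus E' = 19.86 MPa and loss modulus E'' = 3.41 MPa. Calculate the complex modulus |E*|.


|E*| = sqrt(E'^2 + E''^2)
= sqrt(19.86^2 + 3.41^2)
= sqrt(394.4196 + 11.6281)
= 20.151 MPa

20.151 MPa


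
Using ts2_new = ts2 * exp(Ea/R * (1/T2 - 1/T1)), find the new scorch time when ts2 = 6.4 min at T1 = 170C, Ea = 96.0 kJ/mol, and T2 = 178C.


Convert temperatures: T1 = 170 + 273.15 = 443.15 K, T2 = 178 + 273.15 = 451.15 K
ts2_new = 6.4 * exp(96000 / 8.314 * (1/451.15 - 1/443.15))
1/T2 - 1/T1 = -4.0015e-05
ts2_new = 4.03 min

4.03 min


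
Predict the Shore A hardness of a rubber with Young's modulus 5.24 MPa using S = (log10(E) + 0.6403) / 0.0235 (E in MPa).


log10(E) = 0.0235*S - 0.6403  =>  S = (log10(E) + 0.6403) / 0.0235
log10(5.24) = 0.719331
S = (0.719331 + 0.6403) / 0.0235 = 1.359631 / 0.0235
S = 57.9

Shore A = 57.9


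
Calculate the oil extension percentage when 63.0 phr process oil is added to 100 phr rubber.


Oil % = oil / (100 + oil) * 100
= 63.0 / (100 + 63.0) * 100
= 63.0 / 163.0 * 100
= 38.65%

38.65%


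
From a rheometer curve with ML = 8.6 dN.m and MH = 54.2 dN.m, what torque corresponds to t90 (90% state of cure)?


M90 = ML + 0.9 * (MH - ML)
M90 = 8.6 + 0.9 * (54.2 - 8.6)
M90 = 8.6 + 0.9 * 45.6
M90 = 49.64 dN.m

49.64 dN.m


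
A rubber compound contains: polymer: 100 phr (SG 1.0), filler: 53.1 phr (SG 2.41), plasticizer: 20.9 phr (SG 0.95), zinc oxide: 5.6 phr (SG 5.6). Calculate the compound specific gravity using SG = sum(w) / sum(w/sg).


Sum of weights = 179.6
Volume contributions:
  polymer: 100/1.0 = 100.0000
  filler: 53.1/2.41 = 22.0332
  plasticizer: 20.9/0.95 = 22.0000
  zinc oxide: 5.6/5.6 = 1.0000
Sum of volumes = 145.0332
SG = 179.6 / 145.0332 = 1.238

SG = 1.238


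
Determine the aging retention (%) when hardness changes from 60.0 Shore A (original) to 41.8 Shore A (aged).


Retention = aged / original * 100
= 41.8 / 60.0 * 100
= 69.7%

69.7%


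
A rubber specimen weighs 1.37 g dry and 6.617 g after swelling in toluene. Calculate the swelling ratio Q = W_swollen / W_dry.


Q = W_swollen / W_dry
Q = 6.617 / 1.37
Q = 4.83

Q = 4.83


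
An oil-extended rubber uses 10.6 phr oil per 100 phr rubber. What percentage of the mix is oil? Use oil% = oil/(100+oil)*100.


Oil % = oil / (100 + oil) * 100
= 10.6 / (100 + 10.6) * 100
= 10.6 / 110.6 * 100
= 9.58%

9.58%


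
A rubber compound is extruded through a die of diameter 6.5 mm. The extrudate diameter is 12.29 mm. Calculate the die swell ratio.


Die swell ratio = D_extrudate / D_die
= 12.29 / 6.5
= 1.891

Die swell = 1.891


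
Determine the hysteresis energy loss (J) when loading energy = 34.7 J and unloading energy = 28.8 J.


Hysteresis loss = loading - unloading
= 34.7 - 28.8
= 5.9 J

5.9 J


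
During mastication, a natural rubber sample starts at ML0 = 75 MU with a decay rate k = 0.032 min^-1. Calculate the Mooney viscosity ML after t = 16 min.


ML = ML0 * exp(-k * t)
ML = 75 * exp(-0.032 * 16)
ML = 75 * 0.5993
ML = 44.95 MU

44.95 MU


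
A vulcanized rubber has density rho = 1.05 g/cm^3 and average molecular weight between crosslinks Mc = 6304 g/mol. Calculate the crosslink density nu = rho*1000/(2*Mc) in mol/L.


nu = rho * 1000 / (2 * Mc)
nu = 1.05 * 1000 / (2 * 6304)
nu = 1050.0 / 12608
nu = 0.0833 mol/L

0.0833 mol/L


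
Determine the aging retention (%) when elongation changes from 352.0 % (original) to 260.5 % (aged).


Retention = aged / original * 100
= 260.5 / 352.0 * 100
= 74.0%

74.0%


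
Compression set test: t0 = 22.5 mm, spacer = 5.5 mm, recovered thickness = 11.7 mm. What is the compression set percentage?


CS = (t0 - recovered) / (t0 - ts) * 100
= (22.5 - 11.7) / (22.5 - 5.5) * 100
= 10.8 / 17.0 * 100
= 63.5%

63.5%


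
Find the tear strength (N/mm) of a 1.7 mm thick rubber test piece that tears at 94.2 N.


Tear strength = force / thickness
= 94.2 / 1.7
= 55.41 N/mm

55.41 N/mm


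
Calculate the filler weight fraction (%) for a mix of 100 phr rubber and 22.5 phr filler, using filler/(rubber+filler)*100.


Filler % = filler / (rubber + filler) * 100
= 22.5 / (100 + 22.5) * 100
= 22.5 / 122.5 * 100
= 18.37%

18.37%


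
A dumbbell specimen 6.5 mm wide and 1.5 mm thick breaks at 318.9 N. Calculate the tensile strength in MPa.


Area = width * thickness = 6.5 * 1.5 = 9.75 mm^2
TS = force / area = 318.9 / 9.75 = 32.71 MPa

32.71 MPa


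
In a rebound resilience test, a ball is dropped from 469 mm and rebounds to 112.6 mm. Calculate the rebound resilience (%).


Resilience = h_rebound / h_drop * 100
= 112.6 / 469 * 100
= 24.0%

24.0%


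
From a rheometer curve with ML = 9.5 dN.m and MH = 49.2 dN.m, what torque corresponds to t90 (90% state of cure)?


M90 = ML + 0.9 * (MH - ML)
M90 = 9.5 + 0.9 * (49.2 - 9.5)
M90 = 9.5 + 0.9 * 39.7
M90 = 45.23 dN.m

45.23 dN.m


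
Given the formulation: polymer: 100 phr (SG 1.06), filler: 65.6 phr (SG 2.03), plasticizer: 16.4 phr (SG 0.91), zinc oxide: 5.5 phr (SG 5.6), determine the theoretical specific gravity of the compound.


Sum of weights = 187.5
Volume contributions:
  polymer: 100/1.06 = 94.3396
  filler: 65.6/2.03 = 32.3153
  plasticizer: 16.4/0.91 = 18.0220
  zinc oxide: 5.5/5.6 = 0.9821
Sum of volumes = 145.6590
SG = 187.5 / 145.6590 = 1.287

SG = 1.287


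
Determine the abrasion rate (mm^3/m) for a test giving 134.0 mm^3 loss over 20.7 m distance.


Rate = volume_loss / distance
= 134.0 / 20.7
= 6.473 mm^3/m

6.473 mm^3/m


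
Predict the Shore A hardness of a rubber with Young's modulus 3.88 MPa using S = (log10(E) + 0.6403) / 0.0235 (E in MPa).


log10(E) = 0.0235*S - 0.6403  =>  S = (log10(E) + 0.6403) / 0.0235
log10(3.88) = 0.588832
S = (0.588832 + 0.6403) / 0.0235 = 1.229132 / 0.0235
S = 52.3

Shore A = 52.3


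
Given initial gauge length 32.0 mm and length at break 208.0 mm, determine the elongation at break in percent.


Elongation = (Lf - L0) / L0 * 100
= (208.0 - 32.0) / 32.0 * 100
= 176.0 / 32.0 * 100
= 550.0%

550.0%


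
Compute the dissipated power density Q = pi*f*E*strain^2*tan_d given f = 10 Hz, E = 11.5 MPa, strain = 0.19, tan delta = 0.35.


Q = pi * f * E * strain^2 * tan_d
= pi * 10 * 11.5 * 0.19^2 * 0.35
= pi * 10 * 11.5 * 0.0361 * 0.35
= 4.5648

Q = 4.5648


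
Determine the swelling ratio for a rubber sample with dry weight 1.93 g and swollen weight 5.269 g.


Q = W_swollen / W_dry
Q = 5.269 / 1.93
Q = 2.73

Q = 2.73


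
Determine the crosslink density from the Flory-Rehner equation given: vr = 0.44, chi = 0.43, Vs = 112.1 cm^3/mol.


ln(1 - vr) = ln(1 - 0.44) = -0.5798
Numerator = -((-0.5798) + 0.44 + 0.43 * 0.44^2) = 0.0566
Denominator = 112.1 * (0.44^(1/3) - 0.44/2) = 60.6002
nu = 0.0566 / 60.6002 = 9.3350e-04 mol/cm^3

9.3350e-04 mol/cm^3


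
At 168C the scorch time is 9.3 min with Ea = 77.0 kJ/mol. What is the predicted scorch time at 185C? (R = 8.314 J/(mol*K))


Convert temperatures: T1 = 168 + 273.15 = 441.15 K, T2 = 185 + 273.15 = 458.15 K
ts2_new = 9.3 * exp(77000 / 8.314 * (1/458.15 - 1/441.15))
1/T2 - 1/T1 = -8.4111e-05
ts2_new = 4.27 min

4.27 min


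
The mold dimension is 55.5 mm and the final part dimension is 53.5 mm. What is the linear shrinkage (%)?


Shrinkage = (mold - part) / mold * 100
= (55.5 - 53.5) / 55.5 * 100
= 2.0 / 55.5 * 100
= 3.6%

3.6%


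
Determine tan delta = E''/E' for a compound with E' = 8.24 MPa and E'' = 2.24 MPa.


tan delta = E'' / E'
= 2.24 / 8.24
= 0.2718

tan delta = 0.2718


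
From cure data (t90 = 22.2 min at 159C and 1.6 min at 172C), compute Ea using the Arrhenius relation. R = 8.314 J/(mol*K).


T1 = 432.15 K, T2 = 445.15 K
1/T1 - 1/T2 = 6.7578e-05
ln(t1/t2) = ln(22.2/1.6) = 2.6301
Ea = 8.314 * 2.6301 / 6.7578e-05 = 323577.2290 J/mol
Ea = 323.58 kJ/mol

323.58 kJ/mol


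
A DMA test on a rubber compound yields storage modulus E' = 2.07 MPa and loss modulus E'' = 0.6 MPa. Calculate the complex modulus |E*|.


|E*| = sqrt(E'^2 + E''^2)
= sqrt(2.07^2 + 0.6^2)
= sqrt(4.2849 + 0.3600)
= 2.155 MPa

2.155 MPa


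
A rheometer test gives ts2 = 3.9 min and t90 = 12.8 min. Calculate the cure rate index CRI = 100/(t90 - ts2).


CRI = 100 / (t90 - ts2)
= 100 / (12.8 - 3.9)
= 100 / 8.9
= 11.24 min^-1

11.24 min^-1


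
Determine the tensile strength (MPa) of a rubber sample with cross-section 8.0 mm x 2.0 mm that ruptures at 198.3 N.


Area = width * thickness = 8.0 * 2.0 = 16.0 mm^2
TS = force / area = 198.3 / 16.0 = 12.39 MPa

12.39 MPa


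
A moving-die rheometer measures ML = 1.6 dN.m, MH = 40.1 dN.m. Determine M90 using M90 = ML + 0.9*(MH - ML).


M90 = ML + 0.9 * (MH - ML)
M90 = 1.6 + 0.9 * (40.1 - 1.6)
M90 = 1.6 + 0.9 * 38.5
M90 = 36.25 dN.m

36.25 dN.m


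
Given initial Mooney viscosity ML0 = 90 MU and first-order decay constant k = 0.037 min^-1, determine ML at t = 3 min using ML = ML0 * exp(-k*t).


ML = ML0 * exp(-k * t)
ML = 90 * exp(-0.037 * 3)
ML = 90 * 0.8949
ML = 80.54 MU

80.54 MU


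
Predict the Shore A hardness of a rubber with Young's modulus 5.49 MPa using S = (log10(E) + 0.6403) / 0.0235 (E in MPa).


log10(E) = 0.0235*S - 0.6403  =>  S = (log10(E) + 0.6403) / 0.0235
log10(5.49) = 0.739572
S = (0.739572 + 0.6403) / 0.0235 = 1.379872 / 0.0235
S = 58.7

Shore A = 58.7


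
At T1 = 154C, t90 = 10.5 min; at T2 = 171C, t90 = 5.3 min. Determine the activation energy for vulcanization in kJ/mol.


T1 = 427.15 K, T2 = 444.15 K
1/T1 - 1/T2 = 8.9606e-05
ln(t1/t2) = ln(10.5/5.3) = 0.6837
Ea = 8.314 * 0.6837 / 8.9606e-05 = 63433.2124 J/mol
Ea = 63.43 kJ/mol

63.43 kJ/mol


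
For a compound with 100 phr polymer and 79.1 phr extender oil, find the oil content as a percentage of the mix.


Oil % = oil / (100 + oil) * 100
= 79.1 / (100 + 79.1) * 100
= 79.1 / 179.1 * 100
= 44.17%

44.17%


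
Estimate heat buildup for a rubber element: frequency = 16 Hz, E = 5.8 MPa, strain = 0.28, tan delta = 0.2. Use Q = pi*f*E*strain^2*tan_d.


Q = pi * f * E * strain^2 * tan_d
= pi * 16 * 5.8 * 0.28^2 * 0.2
= pi * 16 * 5.8 * 0.0784 * 0.2
= 4.5713

Q = 4.5713


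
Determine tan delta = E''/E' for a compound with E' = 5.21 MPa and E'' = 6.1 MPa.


tan delta = E'' / E'
= 6.1 / 5.21
= 1.1708

tan delta = 1.1708


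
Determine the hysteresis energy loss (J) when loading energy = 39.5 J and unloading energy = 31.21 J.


Hysteresis loss = loading - unloading
= 39.5 - 31.21
= 8.29 J

8.29 J


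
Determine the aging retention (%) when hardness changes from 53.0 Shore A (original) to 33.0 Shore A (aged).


Retention = aged / original * 100
= 33.0 / 53.0 * 100
= 62.3%

62.3%


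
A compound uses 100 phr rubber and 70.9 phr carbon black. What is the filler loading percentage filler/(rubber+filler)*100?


Filler % = filler / (rubber + filler) * 100
= 70.9 / (100 + 70.9) * 100
= 70.9 / 170.9 * 100
= 41.49%

41.49%


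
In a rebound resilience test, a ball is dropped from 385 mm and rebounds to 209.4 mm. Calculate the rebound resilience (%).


Resilience = h_rebound / h_drop * 100
= 209.4 / 385 * 100
= 54.4%

54.4%


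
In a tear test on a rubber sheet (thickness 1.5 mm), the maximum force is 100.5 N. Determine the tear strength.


Tear strength = force / thickness
= 100.5 / 1.5
= 67.0 N/mm

67.0 N/mm


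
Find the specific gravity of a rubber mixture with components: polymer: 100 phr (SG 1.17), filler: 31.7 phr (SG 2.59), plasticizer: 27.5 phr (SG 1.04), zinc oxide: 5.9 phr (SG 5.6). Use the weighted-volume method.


Sum of weights = 165.1
Volume contributions:
  polymer: 100/1.17 = 85.4701
  filler: 31.7/2.59 = 12.2394
  plasticizer: 27.5/1.04 = 26.4423
  zinc oxide: 5.9/5.6 = 1.0536
Sum of volumes = 125.2053
SG = 165.1 / 125.2053 = 1.319

SG = 1.319


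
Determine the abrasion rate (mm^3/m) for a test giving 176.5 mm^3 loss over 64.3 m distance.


Rate = volume_loss / distance
= 176.5 / 64.3
= 2.745 mm^3/m

2.745 mm^3/m


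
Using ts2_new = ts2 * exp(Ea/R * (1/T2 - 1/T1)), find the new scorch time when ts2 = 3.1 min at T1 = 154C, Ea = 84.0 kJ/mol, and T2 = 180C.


Convert temperatures: T1 = 154 + 273.15 = 427.15 K, T2 = 180 + 273.15 = 453.15 K
ts2_new = 3.1 * exp(84000 / 8.314 * (1/453.15 - 1/427.15))
1/T2 - 1/T1 = -1.3432e-04
ts2_new = 0.8 min

0.8 min


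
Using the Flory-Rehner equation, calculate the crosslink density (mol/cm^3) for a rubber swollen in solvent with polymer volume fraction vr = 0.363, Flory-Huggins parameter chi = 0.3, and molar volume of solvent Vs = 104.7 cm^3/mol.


ln(1 - vr) = ln(1 - 0.363) = -0.4510
Numerator = -((-0.4510) + 0.363 + 0.3 * 0.363^2) = 0.0485
Denominator = 104.7 * (0.363^(1/3) - 0.363/2) = 55.6846
nu = 0.0485 / 55.6846 = 8.7017e-04 mol/cm^3

8.7017e-04 mol/cm^3


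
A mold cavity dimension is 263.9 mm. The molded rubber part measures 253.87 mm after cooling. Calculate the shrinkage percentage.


Shrinkage = (mold - part) / mold * 100
= (263.9 - 253.87) / 263.9 * 100
= 10.03 / 263.9 * 100
= 3.8%

3.8%


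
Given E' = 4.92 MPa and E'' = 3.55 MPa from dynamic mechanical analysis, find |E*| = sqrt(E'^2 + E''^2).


|E*| = sqrt(E'^2 + E''^2)
= sqrt(4.92^2 + 3.55^2)
= sqrt(24.2064 + 12.6025)
= 6.067 MPa

6.067 MPa


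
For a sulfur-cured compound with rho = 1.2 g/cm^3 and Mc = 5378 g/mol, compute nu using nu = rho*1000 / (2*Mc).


nu = rho * 1000 / (2 * Mc)
nu = 1.2 * 1000 / (2 * 5378)
nu = 1200.0 / 10756
nu = 0.1116 mol/L

0.1116 mol/L


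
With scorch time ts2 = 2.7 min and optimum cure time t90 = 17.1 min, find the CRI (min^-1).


CRI = 100 / (t90 - ts2)
= 100 / (17.1 - 2.7)
= 100 / 14.4
= 6.94 min^-1

6.94 min^-1


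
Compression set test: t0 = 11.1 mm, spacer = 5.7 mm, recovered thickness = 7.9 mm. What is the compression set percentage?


CS = (t0 - recovered) / (t0 - ts) * 100
= (11.1 - 7.9) / (11.1 - 5.7) * 100
= 3.2 / 5.4 * 100
= 59.3%

59.3%


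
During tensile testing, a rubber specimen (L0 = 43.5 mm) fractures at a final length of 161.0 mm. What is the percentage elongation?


Elongation = (Lf - L0) / L0 * 100
= (161.0 - 43.5) / 43.5 * 100
= 117.5 / 43.5 * 100
= 270.1%

270.1%


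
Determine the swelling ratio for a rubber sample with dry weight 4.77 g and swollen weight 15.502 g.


Q = W_swollen / W_dry
Q = 15.502 / 4.77
Q = 3.25

Q = 3.25


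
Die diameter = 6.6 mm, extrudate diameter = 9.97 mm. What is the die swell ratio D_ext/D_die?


Die swell ratio = D_extrudate / D_die
= 9.97 / 6.6
= 1.511

Die swell = 1.511


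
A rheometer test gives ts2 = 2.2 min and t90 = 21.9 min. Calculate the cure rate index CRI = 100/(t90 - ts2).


CRI = 100 / (t90 - ts2)
= 100 / (21.9 - 2.2)
= 100 / 19.7
= 5.08 min^-1

5.08 min^-1


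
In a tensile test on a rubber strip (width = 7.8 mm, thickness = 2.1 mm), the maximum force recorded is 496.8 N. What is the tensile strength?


Area = width * thickness = 7.8 * 2.1 = 16.38 mm^2
TS = force / area = 496.8 / 16.38 = 30.33 MPa

30.33 MPa


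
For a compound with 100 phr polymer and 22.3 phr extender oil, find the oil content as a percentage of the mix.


Oil % = oil / (100 + oil) * 100
= 22.3 / (100 + 22.3) * 100
= 22.3 / 122.3 * 100
= 18.23%

18.23%


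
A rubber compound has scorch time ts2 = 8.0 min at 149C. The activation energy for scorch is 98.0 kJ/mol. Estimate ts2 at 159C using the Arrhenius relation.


Convert temperatures: T1 = 149 + 273.15 = 422.15 K, T2 = 159 + 273.15 = 432.15 K
ts2_new = 8.0 * exp(98000 / 8.314 * (1/432.15 - 1/422.15))
1/T2 - 1/T1 = -5.4815e-05
ts2_new = 4.19 min

4.19 min


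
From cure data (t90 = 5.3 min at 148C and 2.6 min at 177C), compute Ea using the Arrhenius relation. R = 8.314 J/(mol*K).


T1 = 421.15 K, T2 = 450.15 K
1/T1 - 1/T2 = 1.5297e-04
ln(t1/t2) = ln(5.3/2.6) = 0.7122
Ea = 8.314 * 0.7122 / 1.5297e-04 = 38708.4010 J/mol
Ea = 38.71 kJ/mol

38.71 kJ/mol


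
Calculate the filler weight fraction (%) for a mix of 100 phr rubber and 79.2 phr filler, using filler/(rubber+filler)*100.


Filler % = filler / (rubber + filler) * 100
= 79.2 / (100 + 79.2) * 100
= 79.2 / 179.2 * 100
= 44.2%

44.2%


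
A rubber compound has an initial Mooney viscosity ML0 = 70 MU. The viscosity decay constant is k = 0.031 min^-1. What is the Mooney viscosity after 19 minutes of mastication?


ML = ML0 * exp(-k * t)
ML = 70 * exp(-0.031 * 19)
ML = 70 * 0.5549
ML = 38.84 MU

38.84 MU


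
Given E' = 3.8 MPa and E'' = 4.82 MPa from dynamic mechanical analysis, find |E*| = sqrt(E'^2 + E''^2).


|E*| = sqrt(E'^2 + E''^2)
= sqrt(3.8^2 + 4.82^2)
= sqrt(14.4400 + 23.2324)
= 6.138 MPa

6.138 MPa


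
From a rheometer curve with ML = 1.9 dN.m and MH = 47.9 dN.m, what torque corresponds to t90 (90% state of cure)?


M90 = ML + 0.9 * (MH - ML)
M90 = 1.9 + 0.9 * (47.9 - 1.9)
M90 = 1.9 + 0.9 * 46.0
M90 = 43.3 dN.m

43.3 dN.m


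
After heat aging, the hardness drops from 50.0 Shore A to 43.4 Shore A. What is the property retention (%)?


Retention = aged / original * 100
= 43.4 / 50.0 * 100
= 86.8%

86.8%


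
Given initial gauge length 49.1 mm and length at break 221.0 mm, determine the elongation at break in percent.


Elongation = (Lf - L0) / L0 * 100
= (221.0 - 49.1) / 49.1 * 100
= 171.9 / 49.1 * 100
= 350.1%

350.1%


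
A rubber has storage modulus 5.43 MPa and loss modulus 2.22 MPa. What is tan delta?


tan delta = E'' / E'
= 2.22 / 5.43
= 0.4088

tan delta = 0.4088


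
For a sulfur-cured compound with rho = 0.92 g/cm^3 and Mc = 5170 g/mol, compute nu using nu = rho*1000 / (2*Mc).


nu = rho * 1000 / (2 * Mc)
nu = 0.92 * 1000 / (2 * 5170)
nu = 920.0 / 10340
nu = 0.0890 mol/L

0.0890 mol/L


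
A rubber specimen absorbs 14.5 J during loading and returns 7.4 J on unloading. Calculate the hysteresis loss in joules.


Hysteresis loss = loading - unloading
= 14.5 - 7.4
= 7.1 J

7.1 J


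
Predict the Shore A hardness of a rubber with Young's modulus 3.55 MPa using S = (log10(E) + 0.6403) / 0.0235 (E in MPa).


log10(E) = 0.0235*S - 0.6403  =>  S = (log10(E) + 0.6403) / 0.0235
log10(3.55) = 0.550228
S = (0.550228 + 0.6403) / 0.0235 = 1.190528 / 0.0235
S = 50.7

Shore A = 50.7


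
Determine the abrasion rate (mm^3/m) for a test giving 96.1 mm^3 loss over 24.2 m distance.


Rate = volume_loss / distance
= 96.1 / 24.2
= 3.971 mm^3/m

3.971 mm^3/m


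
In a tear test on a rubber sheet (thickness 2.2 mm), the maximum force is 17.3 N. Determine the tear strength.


Tear strength = force / thickness
= 17.3 / 2.2
= 7.86 N/mm

7.86 N/mm


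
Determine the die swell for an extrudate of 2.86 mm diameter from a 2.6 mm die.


Die swell ratio = D_extrudate / D_die
= 2.86 / 2.6
= 1.1

Die swell = 1.1


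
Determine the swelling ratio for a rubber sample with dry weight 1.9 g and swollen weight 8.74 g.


Q = W_swollen / W_dry
Q = 8.74 / 1.9
Q = 4.6

Q = 4.6


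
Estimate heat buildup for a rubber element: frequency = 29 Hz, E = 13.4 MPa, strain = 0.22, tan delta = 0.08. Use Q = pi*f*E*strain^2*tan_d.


Q = pi * f * E * strain^2 * tan_d
= pi * 29 * 13.4 * 0.22^2 * 0.08
= pi * 29 * 13.4 * 0.0484 * 0.08
= 4.7270

Q = 4.7270


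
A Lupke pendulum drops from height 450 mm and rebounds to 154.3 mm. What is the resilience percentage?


Resilience = h_rebound / h_drop * 100
= 154.3 / 450 * 100
= 34.3%

34.3%


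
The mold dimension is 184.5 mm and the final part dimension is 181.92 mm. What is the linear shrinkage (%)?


Shrinkage = (mold - part) / mold * 100
= (184.5 - 181.92) / 184.5 * 100
= 2.58 / 184.5 * 100
= 1.4%

1.4%


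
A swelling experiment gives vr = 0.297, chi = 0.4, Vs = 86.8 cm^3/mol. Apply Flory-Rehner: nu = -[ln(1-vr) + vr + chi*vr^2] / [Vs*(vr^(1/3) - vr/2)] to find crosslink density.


ln(1 - vr) = ln(1 - 0.297) = -0.3524
Numerator = -((-0.3524) + 0.297 + 0.4 * 0.297^2) = 0.0201
Denominator = 86.8 * (0.297^(1/3) - 0.297/2) = 45.0226
nu = 0.0201 / 45.0226 = 4.4677e-04 mol/cm^3

4.4677e-04 mol/cm^3


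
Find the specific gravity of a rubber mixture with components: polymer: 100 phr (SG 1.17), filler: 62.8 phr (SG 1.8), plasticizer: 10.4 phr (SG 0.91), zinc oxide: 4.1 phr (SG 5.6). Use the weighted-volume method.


Sum of weights = 177.3
Volume contributions:
  polymer: 100/1.17 = 85.4701
  filler: 62.8/1.8 = 34.8889
  plasticizer: 10.4/0.91 = 11.4286
  zinc oxide: 4.1/5.6 = 0.7321
Sum of volumes = 132.5197
SG = 177.3 / 132.5197 = 1.338

SG = 1.338


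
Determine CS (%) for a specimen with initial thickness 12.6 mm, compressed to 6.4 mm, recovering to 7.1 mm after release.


CS = (t0 - recovered) / (t0 - ts) * 100
= (12.6 - 7.1) / (12.6 - 6.4) * 100
= 5.5 / 6.2 * 100
= 88.7%

88.7%


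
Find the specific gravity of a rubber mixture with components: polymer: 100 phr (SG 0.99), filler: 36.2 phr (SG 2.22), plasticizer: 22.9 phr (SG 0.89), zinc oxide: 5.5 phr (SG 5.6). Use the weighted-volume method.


Sum of weights = 164.6
Volume contributions:
  polymer: 100/0.99 = 101.0101
  filler: 36.2/2.22 = 16.3063
  plasticizer: 22.9/0.89 = 25.7303
  zinc oxide: 5.5/5.6 = 0.9821
Sum of volumes = 144.0289
SG = 164.6 / 144.0289 = 1.143

SG = 1.143


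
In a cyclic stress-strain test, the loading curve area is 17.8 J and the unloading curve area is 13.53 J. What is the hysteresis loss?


Hysteresis loss = loading - unloading
= 17.8 - 13.53
= 4.27 J

4.27 J


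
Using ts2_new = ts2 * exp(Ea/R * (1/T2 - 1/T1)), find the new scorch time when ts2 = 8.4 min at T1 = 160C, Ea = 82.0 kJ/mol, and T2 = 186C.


Convert temperatures: T1 = 160 + 273.15 = 433.15 K, T2 = 186 + 273.15 = 459.15 K
ts2_new = 8.4 * exp(82000 / 8.314 * (1/459.15 - 1/433.15))
1/T2 - 1/T1 = -1.3073e-04
ts2_new = 2.31 min

2.31 min


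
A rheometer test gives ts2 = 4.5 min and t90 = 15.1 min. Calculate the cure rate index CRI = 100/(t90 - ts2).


CRI = 100 / (t90 - ts2)
= 100 / (15.1 - 4.5)
= 100 / 10.6
= 9.43 min^-1

9.43 min^-1


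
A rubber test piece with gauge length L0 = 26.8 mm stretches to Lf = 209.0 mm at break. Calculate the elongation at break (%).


Elongation = (Lf - L0) / L0 * 100
= (209.0 - 26.8) / 26.8 * 100
= 182.2 / 26.8 * 100
= 679.9%

679.9%


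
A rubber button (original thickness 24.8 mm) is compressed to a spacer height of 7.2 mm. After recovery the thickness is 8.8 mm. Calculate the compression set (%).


CS = (t0 - recovered) / (t0 - ts) * 100
= (24.8 - 8.8) / (24.8 - 7.2) * 100
= 16.0 / 17.6 * 100
= 90.9%

90.9%


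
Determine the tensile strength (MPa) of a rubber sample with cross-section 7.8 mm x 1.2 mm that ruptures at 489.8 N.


Area = width * thickness = 7.8 * 1.2 = 9.36 mm^2
TS = force / area = 489.8 / 9.36 = 52.33 MPa

52.33 MPa


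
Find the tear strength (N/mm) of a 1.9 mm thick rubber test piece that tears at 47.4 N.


Tear strength = force / thickness
= 47.4 / 1.9
= 24.95 N/mm

24.95 N/mm


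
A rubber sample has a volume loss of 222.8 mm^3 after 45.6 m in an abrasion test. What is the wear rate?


Rate = volume_loss / distance
= 222.8 / 45.6
= 4.886 mm^3/m

4.886 mm^3/m


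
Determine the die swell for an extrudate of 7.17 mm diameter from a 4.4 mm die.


Die swell ratio = D_extrudate / D_die
= 7.17 / 4.4
= 1.63

Die swell = 1.63
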